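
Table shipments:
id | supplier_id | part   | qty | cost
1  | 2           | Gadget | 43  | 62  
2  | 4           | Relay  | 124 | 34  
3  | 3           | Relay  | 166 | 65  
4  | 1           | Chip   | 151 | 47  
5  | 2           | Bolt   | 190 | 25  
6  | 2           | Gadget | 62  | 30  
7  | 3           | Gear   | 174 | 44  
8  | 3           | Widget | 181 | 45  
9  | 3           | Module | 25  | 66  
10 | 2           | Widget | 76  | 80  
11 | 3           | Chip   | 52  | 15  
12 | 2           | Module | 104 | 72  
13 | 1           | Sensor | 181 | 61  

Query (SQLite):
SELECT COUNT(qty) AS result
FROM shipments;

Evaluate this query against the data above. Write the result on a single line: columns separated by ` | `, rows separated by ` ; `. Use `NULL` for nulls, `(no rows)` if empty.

13

All qty values: [43, 124, 166, 151, 190, 62, 174, 181, 25, 76, 52, 104, 181].
COUNT(qty) counts non-NULL values → 13.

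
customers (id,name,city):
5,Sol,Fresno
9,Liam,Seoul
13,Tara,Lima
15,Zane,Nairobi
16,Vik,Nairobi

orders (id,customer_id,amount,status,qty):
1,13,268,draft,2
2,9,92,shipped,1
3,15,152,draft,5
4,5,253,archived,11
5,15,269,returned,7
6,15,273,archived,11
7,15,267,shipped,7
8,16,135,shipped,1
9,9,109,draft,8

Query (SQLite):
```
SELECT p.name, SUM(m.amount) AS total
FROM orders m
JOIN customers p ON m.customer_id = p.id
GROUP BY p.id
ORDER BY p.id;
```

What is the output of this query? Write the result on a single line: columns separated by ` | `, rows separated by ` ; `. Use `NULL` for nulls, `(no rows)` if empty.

Join each orders row to its customers via customer_id.
Group joined rows by customers.id; compute SUM(m.amount) per group.
  5: ids {4} → SUM(m.amount)=253
  9: ids {2, 9} → SUM(m.amount)=201
  13: ids {1} → SUM(m.amount)=268
  15: ids {3, 5, 6, 7} → SUM(m.amount)=961
  16: ids {8} → SUM(m.amount)=135

Sol | 253 ; Liam | 201 ; Tara | 268 ; Zane | 961 ; Vik | 135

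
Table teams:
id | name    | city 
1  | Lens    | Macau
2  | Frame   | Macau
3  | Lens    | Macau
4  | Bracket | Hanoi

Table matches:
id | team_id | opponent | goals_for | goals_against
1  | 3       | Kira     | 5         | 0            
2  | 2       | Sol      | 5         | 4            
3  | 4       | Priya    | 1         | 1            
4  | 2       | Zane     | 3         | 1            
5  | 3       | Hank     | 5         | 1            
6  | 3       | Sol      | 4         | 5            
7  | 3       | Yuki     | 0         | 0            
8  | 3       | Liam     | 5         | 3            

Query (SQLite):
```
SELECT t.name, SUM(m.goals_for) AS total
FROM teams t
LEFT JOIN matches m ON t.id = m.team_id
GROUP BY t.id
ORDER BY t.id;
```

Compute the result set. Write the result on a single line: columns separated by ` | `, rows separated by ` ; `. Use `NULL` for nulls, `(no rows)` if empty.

Lens | NULL ; Frame | 8 ; Lens | 19 ; Bracket | 1

LEFT JOIN keeps every teams row; unmatched ones get NULL for matches columns.
Group by teams.id and compute SUM(m.goals_for). SUM over an all-NULL group is NULL.
  1: ids {—} → SUM(m.goals_for)=NULL
  2: ids {2, 4} → SUM(m.goals_for)=8
  3: ids {1, 5, 6, 7, 8} → SUM(m.goals_for)=19
  4: ids {3} → SUM(m.goals_for)=1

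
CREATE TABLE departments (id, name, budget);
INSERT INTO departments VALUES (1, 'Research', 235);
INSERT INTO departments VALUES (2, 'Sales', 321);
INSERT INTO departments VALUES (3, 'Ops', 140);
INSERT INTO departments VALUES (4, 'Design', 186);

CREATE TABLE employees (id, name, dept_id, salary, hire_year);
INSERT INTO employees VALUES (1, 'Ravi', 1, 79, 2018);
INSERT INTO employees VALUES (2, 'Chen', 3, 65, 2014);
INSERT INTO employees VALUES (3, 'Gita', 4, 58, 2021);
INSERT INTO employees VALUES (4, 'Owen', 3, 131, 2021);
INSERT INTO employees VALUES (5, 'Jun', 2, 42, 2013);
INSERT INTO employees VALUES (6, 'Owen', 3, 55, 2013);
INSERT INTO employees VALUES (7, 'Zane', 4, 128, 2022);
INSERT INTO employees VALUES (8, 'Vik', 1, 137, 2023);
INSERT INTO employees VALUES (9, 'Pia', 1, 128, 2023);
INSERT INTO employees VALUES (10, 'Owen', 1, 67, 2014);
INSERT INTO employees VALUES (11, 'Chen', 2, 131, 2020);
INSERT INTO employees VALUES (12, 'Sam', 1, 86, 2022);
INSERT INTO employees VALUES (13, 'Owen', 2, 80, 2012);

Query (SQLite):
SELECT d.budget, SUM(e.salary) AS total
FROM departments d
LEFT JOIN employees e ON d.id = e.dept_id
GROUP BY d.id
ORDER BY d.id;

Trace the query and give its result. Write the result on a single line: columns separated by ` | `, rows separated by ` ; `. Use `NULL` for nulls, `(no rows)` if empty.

235 | 497 ; 321 | 253 ; 140 | 251 ; 186 | 186

LEFT JOIN keeps every departments row; unmatched ones get NULL for employees columns.
Group by departments.id and compute SUM(e.salary). SUM over an all-NULL group is NULL.
  1: ids {1, 8, 9, 10, 12} → SUM(e.salary)=497
  2: ids {5, 11, 13} → SUM(e.salary)=253
  3: ids {2, 4, 6} → SUM(e.salary)=251
  4: ids {3, 7} → SUM(e.salary)=186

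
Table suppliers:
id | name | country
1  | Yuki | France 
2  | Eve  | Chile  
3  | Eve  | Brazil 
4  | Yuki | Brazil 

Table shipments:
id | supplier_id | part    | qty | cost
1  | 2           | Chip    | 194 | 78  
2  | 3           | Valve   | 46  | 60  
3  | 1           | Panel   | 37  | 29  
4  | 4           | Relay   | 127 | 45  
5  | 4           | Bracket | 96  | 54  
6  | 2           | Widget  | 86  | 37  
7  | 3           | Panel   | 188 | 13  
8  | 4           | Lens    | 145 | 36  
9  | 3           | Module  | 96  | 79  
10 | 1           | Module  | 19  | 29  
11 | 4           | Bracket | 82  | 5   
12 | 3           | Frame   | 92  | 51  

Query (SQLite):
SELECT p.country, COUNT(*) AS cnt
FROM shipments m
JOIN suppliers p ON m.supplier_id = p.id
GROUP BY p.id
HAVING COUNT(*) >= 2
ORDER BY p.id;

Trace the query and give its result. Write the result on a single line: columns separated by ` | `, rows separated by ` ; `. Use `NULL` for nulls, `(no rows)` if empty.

Join each shipments row to its suppliers via supplier_id.
Group joined rows by suppliers.id; compute COUNT(*) per group.
HAVING: keep groups with count ≥ 2.
  1: ids {3, 10} → COUNT(*)=2
  2: ids {1, 6} → COUNT(*)=2
  3: ids {2, 7, 9, 12} → COUNT(*)=4
  4: ids {4, 5, 8, 11} → COUNT(*)=4

France | 2 ; Chile | 2 ; Brazil | 4 ; Brazil | 4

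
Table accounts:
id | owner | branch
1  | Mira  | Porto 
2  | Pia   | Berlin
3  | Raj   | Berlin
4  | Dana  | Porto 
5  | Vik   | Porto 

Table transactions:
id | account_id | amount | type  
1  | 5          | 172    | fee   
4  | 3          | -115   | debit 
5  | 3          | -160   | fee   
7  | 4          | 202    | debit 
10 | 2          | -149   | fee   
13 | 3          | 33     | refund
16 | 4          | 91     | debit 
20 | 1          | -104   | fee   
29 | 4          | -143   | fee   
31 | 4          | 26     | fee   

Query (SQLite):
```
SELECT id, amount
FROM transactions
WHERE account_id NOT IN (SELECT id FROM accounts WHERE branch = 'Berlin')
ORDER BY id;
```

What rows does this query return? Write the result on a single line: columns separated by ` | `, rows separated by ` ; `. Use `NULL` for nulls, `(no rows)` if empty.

Inner query: accounts.id where branch = 'Berlin'.
Outer: keep transactions rows whose account_id is not in that set.
Inner query → {2, 3}

1 | 172 ; 7 | 202 ; 16 | 91 ; 20 | -104 ; 29 | -143 ; 31 | 26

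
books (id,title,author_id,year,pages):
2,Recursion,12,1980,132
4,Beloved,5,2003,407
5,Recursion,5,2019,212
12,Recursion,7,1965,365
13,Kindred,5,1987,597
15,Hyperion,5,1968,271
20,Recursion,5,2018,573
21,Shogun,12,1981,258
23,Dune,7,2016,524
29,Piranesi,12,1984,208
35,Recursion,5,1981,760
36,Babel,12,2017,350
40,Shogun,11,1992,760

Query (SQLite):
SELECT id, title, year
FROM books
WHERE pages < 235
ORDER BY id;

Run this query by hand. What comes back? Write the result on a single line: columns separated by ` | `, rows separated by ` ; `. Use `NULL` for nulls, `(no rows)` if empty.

pages < 235: ids {2, 5, 29}

2 | Recursion | 1980 ; 5 | Recursion | 2019 ; 29 | Piranesi | 1984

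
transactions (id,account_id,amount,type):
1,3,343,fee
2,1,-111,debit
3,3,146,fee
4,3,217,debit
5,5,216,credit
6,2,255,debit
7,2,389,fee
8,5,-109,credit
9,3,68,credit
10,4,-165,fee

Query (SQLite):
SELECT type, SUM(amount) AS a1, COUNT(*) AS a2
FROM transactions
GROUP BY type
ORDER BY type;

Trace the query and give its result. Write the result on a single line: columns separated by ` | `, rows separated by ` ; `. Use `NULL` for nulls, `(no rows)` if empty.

Group transactions by type.
Per group compute: SUM(amount), COUNT(*).
  credit: ids {5, 8, 9} → SUM(amount)=175, COUNT(*)=3
  debit: ids {2, 4, 6} → SUM(amount)=361, COUNT(*)=3
  fee: ids {1, 3, 7, 10} → SUM(amount)=713, COUNT(*)=4

credit | 175 | 3 ; debit | 361 | 3 ; fee | 713 | 4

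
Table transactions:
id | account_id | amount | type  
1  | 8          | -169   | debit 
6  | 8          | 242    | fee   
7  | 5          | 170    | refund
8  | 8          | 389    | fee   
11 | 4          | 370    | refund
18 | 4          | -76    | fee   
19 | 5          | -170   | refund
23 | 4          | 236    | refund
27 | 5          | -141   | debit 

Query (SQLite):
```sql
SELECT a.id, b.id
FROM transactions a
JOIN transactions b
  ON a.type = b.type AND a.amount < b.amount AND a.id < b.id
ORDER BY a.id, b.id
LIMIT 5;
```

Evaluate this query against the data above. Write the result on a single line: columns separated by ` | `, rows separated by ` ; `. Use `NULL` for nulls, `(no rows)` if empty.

Pairs (a,b) with same type, a.amount < b.amount, a.id < b.id.
type groups: debit:{1,27} fee:{6,8,18} refund:{7,11,19,23}
Ordered by (a.id, b.id); first 5.

1 | 27 ; 6 | 8 ; 7 | 11 ; 7 | 23 ; 19 | 23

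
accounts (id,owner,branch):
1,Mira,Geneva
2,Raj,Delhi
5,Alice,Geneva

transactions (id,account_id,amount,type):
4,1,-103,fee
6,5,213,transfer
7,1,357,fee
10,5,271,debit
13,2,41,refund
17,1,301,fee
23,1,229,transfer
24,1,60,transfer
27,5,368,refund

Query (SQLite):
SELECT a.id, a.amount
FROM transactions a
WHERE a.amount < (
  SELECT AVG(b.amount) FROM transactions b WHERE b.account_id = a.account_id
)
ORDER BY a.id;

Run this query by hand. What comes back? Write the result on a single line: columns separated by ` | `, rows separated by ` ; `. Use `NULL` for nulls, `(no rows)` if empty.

For each transactions row a, compute AVG(amount) over rows sharing a.account_id.
Keep row a if a.amount < that per-group AVG.
  account_id=1: AVG(amount) = 168.8
  account_id=2: AVG(amount) = 41.0
  account_id=5: AVG(amount) = 284.0

4 | -103 ; 6 | 213 ; 10 | 271 ; 24 | 60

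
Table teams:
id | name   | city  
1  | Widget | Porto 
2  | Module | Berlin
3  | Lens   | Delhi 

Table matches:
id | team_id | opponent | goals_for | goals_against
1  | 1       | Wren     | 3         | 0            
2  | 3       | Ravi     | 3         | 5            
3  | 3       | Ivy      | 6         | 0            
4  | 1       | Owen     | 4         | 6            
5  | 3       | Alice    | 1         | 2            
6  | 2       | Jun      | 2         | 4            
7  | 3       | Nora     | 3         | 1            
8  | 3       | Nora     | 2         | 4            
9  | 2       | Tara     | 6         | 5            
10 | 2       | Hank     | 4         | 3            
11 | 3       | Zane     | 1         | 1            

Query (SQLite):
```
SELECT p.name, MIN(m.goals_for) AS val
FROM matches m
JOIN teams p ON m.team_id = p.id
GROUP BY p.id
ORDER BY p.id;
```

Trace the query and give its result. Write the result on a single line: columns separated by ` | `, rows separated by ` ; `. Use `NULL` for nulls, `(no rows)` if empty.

Join each matches row to its teams via team_id.
Group joined rows by teams.id; compute MIN(m.goals_for) per group.
  1: ids {1, 4} → MIN(m.goals_for)=3
  2: ids {6, 9, 10} → MIN(m.goals_for)=2
  3: ids {2, 3, 5, 7, 8, 11} → MIN(m.goals_for)=1

Widget | 3 ; Module | 2 ; Lens | 1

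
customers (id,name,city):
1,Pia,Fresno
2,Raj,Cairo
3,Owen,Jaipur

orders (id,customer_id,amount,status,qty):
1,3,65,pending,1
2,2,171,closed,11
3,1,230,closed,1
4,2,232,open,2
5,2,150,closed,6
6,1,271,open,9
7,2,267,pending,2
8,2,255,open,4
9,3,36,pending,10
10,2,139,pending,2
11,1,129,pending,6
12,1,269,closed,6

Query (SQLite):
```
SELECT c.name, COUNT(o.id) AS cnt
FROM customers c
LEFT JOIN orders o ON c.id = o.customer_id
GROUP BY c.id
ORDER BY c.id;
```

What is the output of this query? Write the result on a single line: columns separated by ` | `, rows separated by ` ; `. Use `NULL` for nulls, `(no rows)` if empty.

Pia | 4 ; Raj | 6 ; Owen | 2

LEFT JOIN keeps every customers row; unmatched ones get NULL for orders columns.
Group by customers.id and compute COUNT(o.id). COUNT(col) of an all-NULL group is 0.
  1: ids {3, 6, 11, 12} → COUNT(o.id)=4
  2: ids {2, 4, 5, 7, 8, 10} → COUNT(o.id)=6
  3: ids {1, 9} → COUNT(o.id)=2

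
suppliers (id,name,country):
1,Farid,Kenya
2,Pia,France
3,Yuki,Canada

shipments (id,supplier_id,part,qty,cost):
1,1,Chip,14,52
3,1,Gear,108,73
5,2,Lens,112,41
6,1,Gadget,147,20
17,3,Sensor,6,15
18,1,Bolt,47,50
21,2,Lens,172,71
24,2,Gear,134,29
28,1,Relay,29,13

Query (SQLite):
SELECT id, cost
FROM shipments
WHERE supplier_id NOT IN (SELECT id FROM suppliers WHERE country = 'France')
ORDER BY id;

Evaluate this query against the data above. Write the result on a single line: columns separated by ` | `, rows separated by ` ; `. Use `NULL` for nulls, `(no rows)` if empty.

1 | 52 ; 3 | 73 ; 6 | 20 ; 17 | 15 ; 18 | 50 ; 28 | 13

Inner query: suppliers.id where country = 'France'.
Outer: keep shipments rows whose supplier_id is not in that set.
Inner query → {2}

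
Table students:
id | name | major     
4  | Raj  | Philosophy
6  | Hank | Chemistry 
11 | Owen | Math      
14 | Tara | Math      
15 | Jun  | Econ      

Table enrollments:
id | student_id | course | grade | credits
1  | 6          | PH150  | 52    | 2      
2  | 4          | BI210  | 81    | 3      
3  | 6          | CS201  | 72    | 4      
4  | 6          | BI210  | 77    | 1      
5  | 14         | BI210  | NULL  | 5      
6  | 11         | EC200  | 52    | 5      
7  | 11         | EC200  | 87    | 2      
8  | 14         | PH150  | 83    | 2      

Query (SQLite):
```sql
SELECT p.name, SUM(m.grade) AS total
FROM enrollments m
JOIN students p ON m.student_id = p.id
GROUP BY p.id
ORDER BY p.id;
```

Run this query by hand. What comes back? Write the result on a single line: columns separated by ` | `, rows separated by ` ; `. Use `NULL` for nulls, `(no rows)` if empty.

Join each enrollments row to its students via student_id.
Group joined rows by students.id; compute SUM(m.grade) per group.
  4: ids {2} → SUM(m.grade)=81
  6: ids {1, 3, 4} → SUM(m.grade)=201
  11: ids {6, 7} → SUM(m.grade)=139
  14: ids {5, 8} → SUM(m.grade)=83

Raj | 81 ; Hank | 201 ; Owen | 139 ; Tara | 83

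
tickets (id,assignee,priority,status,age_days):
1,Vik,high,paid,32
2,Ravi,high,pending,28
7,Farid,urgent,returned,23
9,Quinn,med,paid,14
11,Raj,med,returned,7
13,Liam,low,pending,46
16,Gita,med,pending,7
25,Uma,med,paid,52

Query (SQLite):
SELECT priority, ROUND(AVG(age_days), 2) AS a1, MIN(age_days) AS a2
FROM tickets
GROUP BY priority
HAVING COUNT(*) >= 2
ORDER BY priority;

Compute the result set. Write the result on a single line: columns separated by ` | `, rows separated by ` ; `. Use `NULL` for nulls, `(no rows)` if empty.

high | 30 | 28 ; med | 20 | 7

Group tickets by priority.
Per group compute: ROUND(AVG(age_days), 2), MIN(age_days).
HAVING: drop groups with fewer than 2 rows.
  high: ids {1, 2} → ROUND(AVG(age_days), 2)=30, MIN(age_days)=28
  low: ids {13} → ROUND(AVG(age_days), 2)=46, MIN(age_days)=46
  med: ids {9, 11, 16, 25} → ROUND(AVG(age_days), 2)=20, MIN(age_days)=7
  urgent: ids {7} → ROUND(AVG(age_days), 2)=23, MIN(age_days)=23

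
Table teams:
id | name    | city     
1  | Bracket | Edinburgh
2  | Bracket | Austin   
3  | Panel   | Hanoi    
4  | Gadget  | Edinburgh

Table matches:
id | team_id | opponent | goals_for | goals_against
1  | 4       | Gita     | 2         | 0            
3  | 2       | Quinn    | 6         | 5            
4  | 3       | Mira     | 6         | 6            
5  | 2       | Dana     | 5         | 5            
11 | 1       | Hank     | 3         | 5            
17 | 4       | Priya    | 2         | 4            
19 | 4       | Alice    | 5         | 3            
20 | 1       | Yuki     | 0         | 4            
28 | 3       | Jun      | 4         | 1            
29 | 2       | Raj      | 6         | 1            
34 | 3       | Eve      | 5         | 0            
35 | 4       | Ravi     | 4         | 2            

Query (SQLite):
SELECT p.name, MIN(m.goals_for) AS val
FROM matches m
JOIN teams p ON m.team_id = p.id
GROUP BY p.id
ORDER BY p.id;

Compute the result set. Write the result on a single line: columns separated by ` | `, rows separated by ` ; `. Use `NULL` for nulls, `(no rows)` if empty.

Bracket | 0 ; Bracket | 5 ; Panel | 4 ; Gadget | 2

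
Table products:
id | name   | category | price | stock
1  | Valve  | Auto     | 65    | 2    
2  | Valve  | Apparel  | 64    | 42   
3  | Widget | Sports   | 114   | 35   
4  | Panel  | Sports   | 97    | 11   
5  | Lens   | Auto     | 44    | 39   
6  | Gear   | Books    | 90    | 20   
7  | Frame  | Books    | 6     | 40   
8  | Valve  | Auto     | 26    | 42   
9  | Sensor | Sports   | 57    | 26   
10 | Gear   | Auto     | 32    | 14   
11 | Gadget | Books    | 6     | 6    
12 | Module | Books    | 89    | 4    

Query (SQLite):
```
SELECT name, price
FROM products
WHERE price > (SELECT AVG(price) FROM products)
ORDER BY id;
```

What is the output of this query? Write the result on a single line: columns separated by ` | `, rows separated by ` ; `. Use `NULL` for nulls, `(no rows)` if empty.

Valve | 65 ; Valve | 64 ; Widget | 114 ; Panel | 97 ; Gear | 90 ; Module | 89

Scalar subquery: AVG(price) over all products rows = 57.5.
Keep rows where price > that value.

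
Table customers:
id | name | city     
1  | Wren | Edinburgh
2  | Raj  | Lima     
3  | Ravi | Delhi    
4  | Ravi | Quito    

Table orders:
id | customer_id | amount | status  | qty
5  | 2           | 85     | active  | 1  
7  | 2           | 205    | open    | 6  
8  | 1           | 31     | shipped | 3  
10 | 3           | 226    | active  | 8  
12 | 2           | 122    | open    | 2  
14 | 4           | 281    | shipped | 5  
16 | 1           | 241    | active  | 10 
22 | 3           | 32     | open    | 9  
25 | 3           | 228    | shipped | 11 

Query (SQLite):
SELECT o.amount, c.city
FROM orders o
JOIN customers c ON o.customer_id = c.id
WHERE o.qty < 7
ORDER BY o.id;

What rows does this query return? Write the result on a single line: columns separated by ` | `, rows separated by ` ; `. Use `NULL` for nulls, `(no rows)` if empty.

Each orders row matches the customers row where customer_id = customers.id.
Then keep rows with o.qty < 7.

85 | Lima ; 205 | Lima ; 31 | Edinburgh ; 122 | Lima ; 281 | Quito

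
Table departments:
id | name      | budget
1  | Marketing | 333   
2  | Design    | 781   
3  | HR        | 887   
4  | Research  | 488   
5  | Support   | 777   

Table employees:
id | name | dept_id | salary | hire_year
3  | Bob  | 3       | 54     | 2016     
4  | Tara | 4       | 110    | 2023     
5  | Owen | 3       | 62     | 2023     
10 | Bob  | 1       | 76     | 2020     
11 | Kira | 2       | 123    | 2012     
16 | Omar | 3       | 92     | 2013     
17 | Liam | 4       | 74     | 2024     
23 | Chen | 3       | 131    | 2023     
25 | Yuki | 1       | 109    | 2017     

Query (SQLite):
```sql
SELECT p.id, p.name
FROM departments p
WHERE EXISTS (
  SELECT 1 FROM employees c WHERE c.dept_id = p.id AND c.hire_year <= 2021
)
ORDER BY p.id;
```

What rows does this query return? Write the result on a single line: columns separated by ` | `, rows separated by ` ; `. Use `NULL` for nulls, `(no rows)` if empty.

For each departments row, check whether any employees with matching dept_id has hire_year <= 2021.
Keep rows where that is true.

1 | Marketing ; 2 | Design ; 3 | HR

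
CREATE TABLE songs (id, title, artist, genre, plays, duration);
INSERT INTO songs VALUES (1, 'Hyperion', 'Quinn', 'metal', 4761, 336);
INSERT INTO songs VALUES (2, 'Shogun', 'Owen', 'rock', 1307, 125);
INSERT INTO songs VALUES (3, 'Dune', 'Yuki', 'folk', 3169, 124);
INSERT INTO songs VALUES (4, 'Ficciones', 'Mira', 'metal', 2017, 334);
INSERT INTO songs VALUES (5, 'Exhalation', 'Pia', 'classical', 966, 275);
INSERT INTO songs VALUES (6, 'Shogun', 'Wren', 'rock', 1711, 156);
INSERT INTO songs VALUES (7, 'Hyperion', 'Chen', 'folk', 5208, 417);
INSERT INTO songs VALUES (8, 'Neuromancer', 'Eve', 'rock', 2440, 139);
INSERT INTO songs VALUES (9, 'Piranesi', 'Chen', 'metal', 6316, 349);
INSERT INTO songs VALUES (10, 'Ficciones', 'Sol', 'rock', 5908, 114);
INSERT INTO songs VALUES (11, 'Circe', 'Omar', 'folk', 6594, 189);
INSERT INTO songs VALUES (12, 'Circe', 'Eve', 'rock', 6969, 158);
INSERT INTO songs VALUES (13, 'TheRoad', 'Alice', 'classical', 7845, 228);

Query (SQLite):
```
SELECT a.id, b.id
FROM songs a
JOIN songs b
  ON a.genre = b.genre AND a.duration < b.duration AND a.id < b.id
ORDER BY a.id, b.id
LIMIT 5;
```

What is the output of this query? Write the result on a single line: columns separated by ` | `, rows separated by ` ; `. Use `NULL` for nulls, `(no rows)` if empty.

1 | 9 ; 2 | 6 ; 2 | 8 ; 2 | 12 ; 3 | 7

Pairs (a,b) with same genre, a.duration < b.duration, a.id < b.id.
genre groups: classical:{5,13} folk:{3,7,11} metal:{1,4,9} rock:{2,6,8,10,12}
Ordered by (a.id, b.id); first 5.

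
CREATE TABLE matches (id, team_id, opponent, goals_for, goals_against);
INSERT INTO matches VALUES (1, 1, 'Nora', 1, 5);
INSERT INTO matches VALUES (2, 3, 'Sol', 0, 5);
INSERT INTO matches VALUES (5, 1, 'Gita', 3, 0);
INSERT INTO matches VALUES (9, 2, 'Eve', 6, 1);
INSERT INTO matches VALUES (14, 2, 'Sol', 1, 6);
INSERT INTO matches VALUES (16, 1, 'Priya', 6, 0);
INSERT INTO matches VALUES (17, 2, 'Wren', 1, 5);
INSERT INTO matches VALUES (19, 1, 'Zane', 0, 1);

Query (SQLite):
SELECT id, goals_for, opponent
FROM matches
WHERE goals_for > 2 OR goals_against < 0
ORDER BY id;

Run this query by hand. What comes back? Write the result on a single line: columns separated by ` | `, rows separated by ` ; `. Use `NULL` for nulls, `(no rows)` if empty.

5 | 3 | Gita ; 9 | 6 | Eve ; 16 | 6 | Priya

goals_for > 2: ids {5, 9, 16}
goals_against < 0: ids { }
Combine with OR.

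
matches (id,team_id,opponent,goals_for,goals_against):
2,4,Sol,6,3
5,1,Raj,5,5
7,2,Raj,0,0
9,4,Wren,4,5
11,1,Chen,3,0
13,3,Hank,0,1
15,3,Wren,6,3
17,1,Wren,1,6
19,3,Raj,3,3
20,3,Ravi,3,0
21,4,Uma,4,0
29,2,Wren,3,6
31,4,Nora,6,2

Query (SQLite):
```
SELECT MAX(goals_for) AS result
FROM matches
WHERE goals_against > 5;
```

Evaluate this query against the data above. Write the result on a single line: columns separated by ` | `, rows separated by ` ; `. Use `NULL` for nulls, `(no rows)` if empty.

3

Rows where goals_against > 5 → goals_for values: [1, 3].
MAX of non-NULL values = 3.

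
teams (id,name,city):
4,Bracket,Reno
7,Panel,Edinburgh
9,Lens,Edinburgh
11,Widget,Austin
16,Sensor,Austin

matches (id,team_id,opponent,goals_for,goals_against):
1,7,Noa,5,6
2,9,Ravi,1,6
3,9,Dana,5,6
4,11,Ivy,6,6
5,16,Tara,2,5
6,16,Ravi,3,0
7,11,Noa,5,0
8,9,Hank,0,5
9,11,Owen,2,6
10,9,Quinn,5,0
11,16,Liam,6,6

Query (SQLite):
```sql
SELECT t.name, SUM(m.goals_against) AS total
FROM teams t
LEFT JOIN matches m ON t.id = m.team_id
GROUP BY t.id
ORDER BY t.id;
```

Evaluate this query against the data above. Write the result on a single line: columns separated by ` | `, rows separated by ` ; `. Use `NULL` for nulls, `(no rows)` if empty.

LEFT JOIN keeps every teams row; unmatched ones get NULL for matches columns.
Group by teams.id and compute SUM(m.goals_against). SUM over an all-NULL group is NULL.
  4: ids {—} → SUM(m.goals_against)=NULL
  7: ids {1} → SUM(m.goals_against)=6
  9: ids {2, 3, 8, 10} → SUM(m.goals_against)=17
  11: ids {4, 7, 9} → SUM(m.goals_against)=12
  16: ids {5, 6, 11} → SUM(m.goals_against)=11

Bracket | NULL ; Panel | 6 ; Lens | 17 ; Widget | 12 ; Sensor | 11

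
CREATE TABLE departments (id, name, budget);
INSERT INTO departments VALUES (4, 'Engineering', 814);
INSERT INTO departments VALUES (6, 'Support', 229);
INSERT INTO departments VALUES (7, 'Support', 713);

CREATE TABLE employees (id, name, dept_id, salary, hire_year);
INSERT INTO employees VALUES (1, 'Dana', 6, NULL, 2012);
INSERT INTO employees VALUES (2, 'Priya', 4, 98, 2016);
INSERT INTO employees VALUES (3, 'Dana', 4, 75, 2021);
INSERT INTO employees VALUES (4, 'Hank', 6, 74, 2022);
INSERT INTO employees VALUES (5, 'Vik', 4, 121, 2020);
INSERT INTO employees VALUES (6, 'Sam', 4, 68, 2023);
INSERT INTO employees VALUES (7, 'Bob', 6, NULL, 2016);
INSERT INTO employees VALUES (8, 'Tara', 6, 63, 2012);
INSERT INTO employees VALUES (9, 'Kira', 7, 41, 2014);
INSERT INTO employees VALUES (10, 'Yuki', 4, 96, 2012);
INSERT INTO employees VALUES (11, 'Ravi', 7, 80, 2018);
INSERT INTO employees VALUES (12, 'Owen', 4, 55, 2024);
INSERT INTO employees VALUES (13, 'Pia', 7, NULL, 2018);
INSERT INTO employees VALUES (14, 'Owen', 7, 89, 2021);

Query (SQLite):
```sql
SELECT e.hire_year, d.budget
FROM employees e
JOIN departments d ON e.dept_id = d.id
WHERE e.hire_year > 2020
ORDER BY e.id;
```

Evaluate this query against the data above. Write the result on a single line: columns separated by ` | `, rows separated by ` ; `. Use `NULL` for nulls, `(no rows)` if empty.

2021 | 814 ; 2022 | 229 ; 2023 | 814 ; 2024 | 814 ; 2021 | 713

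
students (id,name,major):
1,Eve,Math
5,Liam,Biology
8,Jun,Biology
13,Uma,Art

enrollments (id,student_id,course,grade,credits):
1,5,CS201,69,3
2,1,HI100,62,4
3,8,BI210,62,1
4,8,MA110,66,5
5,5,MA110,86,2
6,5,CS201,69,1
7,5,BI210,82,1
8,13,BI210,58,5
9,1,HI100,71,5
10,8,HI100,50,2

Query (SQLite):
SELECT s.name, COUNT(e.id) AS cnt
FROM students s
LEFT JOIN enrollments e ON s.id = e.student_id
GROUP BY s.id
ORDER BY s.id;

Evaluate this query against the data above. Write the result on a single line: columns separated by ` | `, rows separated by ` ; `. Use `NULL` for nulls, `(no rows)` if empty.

Eve | 2 ; Liam | 4 ; Jun | 3 ; Uma | 1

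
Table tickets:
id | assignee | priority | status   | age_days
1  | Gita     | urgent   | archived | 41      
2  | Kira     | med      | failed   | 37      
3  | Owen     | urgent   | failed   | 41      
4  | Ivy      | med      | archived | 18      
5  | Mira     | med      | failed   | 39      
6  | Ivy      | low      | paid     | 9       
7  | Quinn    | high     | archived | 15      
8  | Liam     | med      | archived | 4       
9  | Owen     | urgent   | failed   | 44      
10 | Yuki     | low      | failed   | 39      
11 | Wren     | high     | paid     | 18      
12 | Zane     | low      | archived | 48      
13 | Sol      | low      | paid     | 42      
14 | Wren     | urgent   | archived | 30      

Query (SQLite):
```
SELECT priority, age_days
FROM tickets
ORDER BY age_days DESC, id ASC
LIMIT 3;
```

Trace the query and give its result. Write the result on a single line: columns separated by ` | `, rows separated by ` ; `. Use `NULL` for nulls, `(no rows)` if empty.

low | 48 ; urgent | 44 ; low | 42

Sort by age_days desc, tiebreak id asc: (48, id=12), (44, id=9), (42, id=13), (41, id=1), (41, id=3), (39, id=5) …. Take first 3.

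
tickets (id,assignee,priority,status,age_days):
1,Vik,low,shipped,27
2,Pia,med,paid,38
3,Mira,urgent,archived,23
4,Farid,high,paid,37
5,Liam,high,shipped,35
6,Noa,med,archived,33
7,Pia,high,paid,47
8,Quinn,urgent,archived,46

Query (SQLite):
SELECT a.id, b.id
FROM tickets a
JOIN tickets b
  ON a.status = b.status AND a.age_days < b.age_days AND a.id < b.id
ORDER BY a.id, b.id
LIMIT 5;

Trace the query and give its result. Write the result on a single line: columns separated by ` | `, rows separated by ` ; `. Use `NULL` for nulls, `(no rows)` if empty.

1 | 5 ; 2 | 7 ; 3 | 6 ; 3 | 8 ; 4 | 7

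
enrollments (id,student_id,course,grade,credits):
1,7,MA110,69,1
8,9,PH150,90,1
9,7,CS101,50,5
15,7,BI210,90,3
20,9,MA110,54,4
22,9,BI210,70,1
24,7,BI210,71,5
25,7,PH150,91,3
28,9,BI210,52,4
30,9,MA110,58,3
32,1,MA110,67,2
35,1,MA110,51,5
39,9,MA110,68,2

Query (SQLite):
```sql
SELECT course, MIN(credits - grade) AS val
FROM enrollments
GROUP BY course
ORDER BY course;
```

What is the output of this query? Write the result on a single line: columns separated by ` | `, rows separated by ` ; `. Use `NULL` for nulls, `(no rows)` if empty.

BI210 | -87 ; CS101 | -45 ; MA110 | -68 ; PH150 | -89

For each row compute credits - grade.
Group by course; take MIN of the expression per group.
  BI210: ids {15, 22, 24, 28} → MIN(credits - grade)=-87
  CS101: ids {9} → MIN(credits - grade)=-45
  MA110: ids {1, 20, 30, 32, 35, 39} → MIN(credits - grade)=-68
  PH150: ids {8, 25} → MIN(credits - grade)=-89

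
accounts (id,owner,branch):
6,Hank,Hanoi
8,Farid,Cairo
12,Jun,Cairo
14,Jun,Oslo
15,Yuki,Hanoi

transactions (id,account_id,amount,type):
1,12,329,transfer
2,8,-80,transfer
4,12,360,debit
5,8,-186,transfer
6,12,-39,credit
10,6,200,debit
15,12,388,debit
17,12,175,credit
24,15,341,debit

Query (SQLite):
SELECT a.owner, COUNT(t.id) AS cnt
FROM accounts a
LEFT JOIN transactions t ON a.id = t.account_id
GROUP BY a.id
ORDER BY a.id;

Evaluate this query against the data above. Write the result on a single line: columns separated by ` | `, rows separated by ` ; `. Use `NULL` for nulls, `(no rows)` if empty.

LEFT JOIN keeps every accounts row; unmatched ones get NULL for transactions columns.
Group by accounts.id and compute COUNT(t.id). COUNT(col) of an all-NULL group is 0.
  6: ids {10} → COUNT(t.id)=1
  8: ids {2, 5} → COUNT(t.id)=2
  12: ids {1, 4, 6, 15, 17} → COUNT(t.id)=5
  14: ids {—} → COUNT(t.id)=0
  15: ids {24} → COUNT(t.id)=1

Hank | 1 ; Farid | 2 ; Jun | 5 ; Jun | 0 ; Yuki | 1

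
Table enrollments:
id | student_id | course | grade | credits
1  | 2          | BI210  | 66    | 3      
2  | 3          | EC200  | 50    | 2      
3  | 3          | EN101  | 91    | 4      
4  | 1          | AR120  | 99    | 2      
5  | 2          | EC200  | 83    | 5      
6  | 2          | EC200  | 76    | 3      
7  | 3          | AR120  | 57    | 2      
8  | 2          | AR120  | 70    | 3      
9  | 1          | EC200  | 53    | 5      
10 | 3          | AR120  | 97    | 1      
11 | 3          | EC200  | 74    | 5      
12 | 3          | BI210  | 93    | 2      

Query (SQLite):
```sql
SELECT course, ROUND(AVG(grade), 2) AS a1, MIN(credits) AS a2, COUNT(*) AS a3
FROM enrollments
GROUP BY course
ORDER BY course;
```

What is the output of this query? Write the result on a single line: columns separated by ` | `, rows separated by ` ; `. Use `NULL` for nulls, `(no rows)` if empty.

AR120 | 80.75 | 1 | 4 ; BI210 | 79.5 | 2 | 2 ; EC200 | 67.2 | 2 | 5 ; EN101 | 91 | 4 | 1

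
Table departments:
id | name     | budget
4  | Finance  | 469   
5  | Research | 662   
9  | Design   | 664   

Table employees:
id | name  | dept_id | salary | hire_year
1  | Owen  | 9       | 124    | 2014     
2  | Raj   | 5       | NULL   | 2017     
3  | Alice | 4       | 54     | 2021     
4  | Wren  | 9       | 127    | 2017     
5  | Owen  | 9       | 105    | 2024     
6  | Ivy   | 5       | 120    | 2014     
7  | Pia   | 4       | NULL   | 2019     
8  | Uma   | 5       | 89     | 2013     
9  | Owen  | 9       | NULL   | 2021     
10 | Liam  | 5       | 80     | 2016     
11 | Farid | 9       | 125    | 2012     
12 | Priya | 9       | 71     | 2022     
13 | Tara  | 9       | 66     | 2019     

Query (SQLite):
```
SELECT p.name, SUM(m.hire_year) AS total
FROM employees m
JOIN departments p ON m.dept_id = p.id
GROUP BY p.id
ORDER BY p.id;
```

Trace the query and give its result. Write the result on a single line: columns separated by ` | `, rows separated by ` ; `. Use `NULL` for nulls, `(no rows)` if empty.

Finance | 4040 ; Research | 8060 ; Design | 14129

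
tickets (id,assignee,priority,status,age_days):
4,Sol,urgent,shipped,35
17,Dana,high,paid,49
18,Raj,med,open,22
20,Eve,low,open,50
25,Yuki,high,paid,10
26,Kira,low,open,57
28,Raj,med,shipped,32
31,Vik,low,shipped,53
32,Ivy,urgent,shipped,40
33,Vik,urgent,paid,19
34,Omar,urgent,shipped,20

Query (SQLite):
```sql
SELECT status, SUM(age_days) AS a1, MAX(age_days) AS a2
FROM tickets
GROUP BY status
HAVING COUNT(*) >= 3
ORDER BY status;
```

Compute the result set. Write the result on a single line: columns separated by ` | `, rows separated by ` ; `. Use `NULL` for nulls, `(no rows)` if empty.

open | 129 | 57 ; paid | 78 | 49 ; shipped | 180 | 53

Group tickets by status.
Per group compute: SUM(age_days), MAX(age_days).
HAVING: drop groups with fewer than 3 rows.
  open: ids {18, 20, 26} → SUM(age_days)=129, MAX(age_days)=57
  paid: ids {17, 25, 33} → SUM(age_days)=78, MAX(age_days)=49
  shipped: ids {4, 28, 31, 32, 34} → SUM(age_days)=180, MAX(age_days)=53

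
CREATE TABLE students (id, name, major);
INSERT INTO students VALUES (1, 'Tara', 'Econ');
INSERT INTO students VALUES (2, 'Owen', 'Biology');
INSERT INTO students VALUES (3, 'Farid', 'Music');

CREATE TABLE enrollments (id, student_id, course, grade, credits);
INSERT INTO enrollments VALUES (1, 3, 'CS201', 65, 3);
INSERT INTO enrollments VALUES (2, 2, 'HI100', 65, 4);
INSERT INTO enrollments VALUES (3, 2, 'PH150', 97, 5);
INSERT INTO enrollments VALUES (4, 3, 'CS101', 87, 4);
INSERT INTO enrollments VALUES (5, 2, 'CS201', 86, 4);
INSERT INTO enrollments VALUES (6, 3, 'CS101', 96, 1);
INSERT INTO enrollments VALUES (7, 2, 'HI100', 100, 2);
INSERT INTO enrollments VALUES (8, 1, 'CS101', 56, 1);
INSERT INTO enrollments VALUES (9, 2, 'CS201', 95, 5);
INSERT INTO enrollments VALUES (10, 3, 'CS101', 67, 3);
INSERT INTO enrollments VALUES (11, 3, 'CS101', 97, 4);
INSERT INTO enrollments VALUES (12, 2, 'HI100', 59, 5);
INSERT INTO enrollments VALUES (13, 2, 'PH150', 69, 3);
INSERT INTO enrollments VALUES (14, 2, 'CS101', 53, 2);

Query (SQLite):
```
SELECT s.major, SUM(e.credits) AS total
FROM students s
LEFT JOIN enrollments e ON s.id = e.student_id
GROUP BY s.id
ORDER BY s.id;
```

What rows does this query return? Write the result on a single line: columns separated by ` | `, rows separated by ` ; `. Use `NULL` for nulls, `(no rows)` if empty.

Econ | 1 ; Biology | 30 ; Music | 15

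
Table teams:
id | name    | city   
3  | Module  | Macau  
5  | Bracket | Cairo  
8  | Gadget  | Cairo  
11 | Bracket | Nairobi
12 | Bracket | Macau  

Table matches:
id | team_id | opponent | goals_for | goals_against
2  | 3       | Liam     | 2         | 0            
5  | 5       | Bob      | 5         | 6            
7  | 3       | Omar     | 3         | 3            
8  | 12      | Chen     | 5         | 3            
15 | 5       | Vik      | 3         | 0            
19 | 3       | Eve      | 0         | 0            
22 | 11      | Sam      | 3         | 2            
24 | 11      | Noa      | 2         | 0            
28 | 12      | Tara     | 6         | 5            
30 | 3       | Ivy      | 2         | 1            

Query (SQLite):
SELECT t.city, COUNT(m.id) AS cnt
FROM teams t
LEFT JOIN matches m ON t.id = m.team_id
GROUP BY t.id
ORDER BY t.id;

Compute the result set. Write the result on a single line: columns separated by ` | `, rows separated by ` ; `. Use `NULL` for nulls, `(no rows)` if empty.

LEFT JOIN keeps every teams row; unmatched ones get NULL for matches columns.
Group by teams.id and compute COUNT(m.id). COUNT(col) of an all-NULL group is 0.
  3: ids {2, 7, 19, 30} → COUNT(m.id)=4
  5: ids {5, 15} → COUNT(m.id)=2
  8: ids {—} → COUNT(m.id)=0
  11: ids {22, 24} → COUNT(m.id)=2
  12: ids {8, 28} → COUNT(m.id)=2

Macau | 4 ; Cairo | 2 ; Cairo | 0 ; Nairobi | 2 ; Macau | 2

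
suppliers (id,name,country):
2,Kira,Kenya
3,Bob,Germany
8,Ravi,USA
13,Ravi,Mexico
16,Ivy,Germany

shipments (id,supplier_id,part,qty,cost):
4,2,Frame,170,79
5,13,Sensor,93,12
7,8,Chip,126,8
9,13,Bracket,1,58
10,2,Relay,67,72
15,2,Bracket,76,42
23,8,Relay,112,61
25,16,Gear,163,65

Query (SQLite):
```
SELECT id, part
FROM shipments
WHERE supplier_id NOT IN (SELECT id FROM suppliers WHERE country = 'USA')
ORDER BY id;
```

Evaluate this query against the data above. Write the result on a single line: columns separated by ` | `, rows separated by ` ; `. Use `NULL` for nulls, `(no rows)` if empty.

Inner query: suppliers.id where country = 'USA'.
Outer: keep shipments rows whose supplier_id is not in that set.
Inner query → {8}

4 | Frame ; 5 | Sensor ; 9 | Bracket ; 10 | Relay ; 15 | Bracket ; 25 | Gear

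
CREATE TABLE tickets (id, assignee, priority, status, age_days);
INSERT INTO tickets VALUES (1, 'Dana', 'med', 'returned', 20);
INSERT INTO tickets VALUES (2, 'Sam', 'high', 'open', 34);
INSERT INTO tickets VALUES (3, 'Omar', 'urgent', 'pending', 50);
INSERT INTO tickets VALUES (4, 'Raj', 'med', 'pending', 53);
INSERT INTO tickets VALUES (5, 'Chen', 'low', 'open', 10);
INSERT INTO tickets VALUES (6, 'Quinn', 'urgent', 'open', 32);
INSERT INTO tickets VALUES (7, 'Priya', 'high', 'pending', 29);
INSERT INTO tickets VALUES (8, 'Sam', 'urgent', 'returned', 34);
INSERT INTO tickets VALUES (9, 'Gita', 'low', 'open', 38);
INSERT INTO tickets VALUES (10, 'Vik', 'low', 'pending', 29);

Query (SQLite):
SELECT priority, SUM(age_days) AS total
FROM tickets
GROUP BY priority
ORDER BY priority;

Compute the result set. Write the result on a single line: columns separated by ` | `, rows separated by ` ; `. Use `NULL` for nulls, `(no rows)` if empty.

Partition tickets by priority; compute SUM(age_days) within each group.
  high: ids {2, 7} → SUM(age_days)=63
  low: ids {5, 9, 10} → SUM(age_days)=77
  med: ids {1, 4} → SUM(age_days)=73
  urgent: ids {3, 6, 8} → SUM(age_days)=116

high | 63 ; low | 77 ; med | 73 ; urgent | 116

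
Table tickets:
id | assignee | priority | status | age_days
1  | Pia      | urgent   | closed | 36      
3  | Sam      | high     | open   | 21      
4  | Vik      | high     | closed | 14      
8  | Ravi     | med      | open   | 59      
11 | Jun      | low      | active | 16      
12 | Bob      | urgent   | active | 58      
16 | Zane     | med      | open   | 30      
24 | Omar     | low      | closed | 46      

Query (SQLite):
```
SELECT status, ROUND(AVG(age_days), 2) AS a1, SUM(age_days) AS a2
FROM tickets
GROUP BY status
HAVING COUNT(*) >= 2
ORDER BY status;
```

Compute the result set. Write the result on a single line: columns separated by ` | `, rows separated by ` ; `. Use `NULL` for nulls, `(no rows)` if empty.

active | 37 | 74 ; closed | 32 | 96 ; open | 36.67 | 110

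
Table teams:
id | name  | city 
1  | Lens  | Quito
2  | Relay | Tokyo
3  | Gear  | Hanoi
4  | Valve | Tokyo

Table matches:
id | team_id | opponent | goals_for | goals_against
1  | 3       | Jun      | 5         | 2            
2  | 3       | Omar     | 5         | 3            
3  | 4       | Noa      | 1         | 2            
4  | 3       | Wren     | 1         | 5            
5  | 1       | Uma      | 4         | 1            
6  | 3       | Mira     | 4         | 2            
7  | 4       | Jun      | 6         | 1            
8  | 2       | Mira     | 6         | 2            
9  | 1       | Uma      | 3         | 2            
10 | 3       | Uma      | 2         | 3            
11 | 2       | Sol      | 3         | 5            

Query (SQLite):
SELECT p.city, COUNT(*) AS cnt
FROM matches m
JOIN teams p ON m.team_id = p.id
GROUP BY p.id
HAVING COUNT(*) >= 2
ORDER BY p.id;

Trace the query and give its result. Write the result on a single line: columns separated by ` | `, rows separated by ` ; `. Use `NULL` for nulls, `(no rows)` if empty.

Quito | 2 ; Tokyo | 2 ; Hanoi | 5 ; Tokyo | 2

Join each matches row to its teams via team_id.
Group joined rows by teams.id; compute COUNT(*) per group.
HAVING: keep groups with count ≥ 2.
  1: ids {5, 9} → COUNT(*)=2
  2: ids {8, 11} → COUNT(*)=2
  3: ids {1, 2, 4, 6, 10} → COUNT(*)=5
  4: ids {3, 7} → COUNT(*)=2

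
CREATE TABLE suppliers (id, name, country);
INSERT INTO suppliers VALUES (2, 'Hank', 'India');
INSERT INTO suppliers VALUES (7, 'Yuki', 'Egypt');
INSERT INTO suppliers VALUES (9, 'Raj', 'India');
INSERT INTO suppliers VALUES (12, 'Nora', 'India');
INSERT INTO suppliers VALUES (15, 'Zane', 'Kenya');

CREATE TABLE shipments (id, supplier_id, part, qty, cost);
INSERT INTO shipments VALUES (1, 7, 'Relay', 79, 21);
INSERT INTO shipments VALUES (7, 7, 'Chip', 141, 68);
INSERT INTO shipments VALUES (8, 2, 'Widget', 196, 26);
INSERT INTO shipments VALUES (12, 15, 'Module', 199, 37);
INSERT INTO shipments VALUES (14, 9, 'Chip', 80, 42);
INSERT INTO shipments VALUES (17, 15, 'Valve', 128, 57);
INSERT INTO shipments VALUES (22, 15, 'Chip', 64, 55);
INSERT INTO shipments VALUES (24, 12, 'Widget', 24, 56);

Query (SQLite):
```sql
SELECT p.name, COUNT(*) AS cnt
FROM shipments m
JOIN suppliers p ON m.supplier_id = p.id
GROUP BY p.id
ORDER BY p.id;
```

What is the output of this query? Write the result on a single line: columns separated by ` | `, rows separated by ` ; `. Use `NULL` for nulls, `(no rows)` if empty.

Hank | 1 ; Yuki | 2 ; Raj | 1 ; Nora | 1 ; Zane | 3

Join each shipments row to its suppliers via supplier_id.
Group joined rows by suppliers.id; compute COUNT(*) per group.
  2: ids {8} → COUNT(*)=1
  7: ids {1, 7} → COUNT(*)=2
  9: ids {14} → COUNT(*)=1
  12: ids {24} → COUNT(*)=1
  15: ids {12, 17, 22} → COUNT(*)=3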